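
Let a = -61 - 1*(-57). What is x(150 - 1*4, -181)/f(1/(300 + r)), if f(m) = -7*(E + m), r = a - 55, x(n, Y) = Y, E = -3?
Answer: -43621/5054 ≈ -8.6310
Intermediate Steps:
a = -4 (a = -61 + 57 = -4)
r = -59 (r = -4 - 55 = -59)
f(m) = 21 - 7*m (f(m) = -7*(-3 + m) = 21 - 7*m)
x(150 - 1*4, -181)/f(1/(300 + r)) = -181/(21 - 7/(300 - 59)) = -181/(21 - 7/241) = -181/5054/241 = -181*241/5054 = -43621/5054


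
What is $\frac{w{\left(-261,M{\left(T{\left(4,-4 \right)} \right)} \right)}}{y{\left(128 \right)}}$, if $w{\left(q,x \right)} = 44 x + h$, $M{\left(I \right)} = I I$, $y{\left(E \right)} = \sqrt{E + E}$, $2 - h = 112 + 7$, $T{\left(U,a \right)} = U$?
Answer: $\frac{587}{16} \approx 36.688$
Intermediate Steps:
$h = -117$ ($h = 2 - \left(112 + 7\right) = 2 - 119 = -117$)
$y{\left(E \right)} = \sqrt{2} \sqrt{E}$ ($y{\left(E \right)} = \sqrt{2 E} = \sqrt{2} \sqrt{E}$)
$M{\left(I \right)} = I^{2}$
$w{\left(q,x \right)} = -117 + 44 x$ ($w{\left(q,x \right)} = 44 x - 117 = -117 + 44 x$)
$\frac{w{\left(-261,M{\left(T{\left(4,-4 \right)} \right)} \right)}}{y{\left(128 \right)}} = \frac{-117 + 44 \cdot 4^{2}}{\sqrt{2} \sqrt{128}} = \frac{-117 + 44 \cdot 16}{\sqrt{2} \cdot 8 \sqrt{2}} = \frac{-117 + 704}{16} = 587 \cdot \frac{1}{16} = \frac{587}{16}$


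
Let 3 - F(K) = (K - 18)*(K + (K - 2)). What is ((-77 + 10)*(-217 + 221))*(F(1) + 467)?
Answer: -125960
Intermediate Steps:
F(K) = 3 - (-18 + K)*(-2 + 2*K) (F(K) = 3 - (K - 18)*(K + (K - 2)) = 3 - (-18 + K)*(K + (-2 + K)) = 3 - (-18 + K)*(-2 + 2*K))
((-77 + 10)*(-217 + 221))*(F(1) + 467) = ((-77 + 10)*(-217 + 221))*((-33 - 2*1**2 + 38*1) + 467) = (-67*4)*((-33 - 2*1 + 38) + 467) = -268*((-33 - 2 + 38) + 467) = -268*(3 + 467) = -268*470 = -125960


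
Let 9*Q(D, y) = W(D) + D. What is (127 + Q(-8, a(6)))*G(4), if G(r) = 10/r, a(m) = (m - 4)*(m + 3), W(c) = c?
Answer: 5635/18 ≈ 313.06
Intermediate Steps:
a(m) = (-4 + m)*(3 + m)
Q(D, y) = 2*D/9 (Q(D, y) = (D + D)/9 = (2*D)/9 = 2*D/9)
(127 + Q(-8, a(6)))*G(4) = (127 + (2/9)*(-8))*(10/4) = (127 - 16/9)*(10*(¼)) = (1127/9)*(5/2) = 5635/18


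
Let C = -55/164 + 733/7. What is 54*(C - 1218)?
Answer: -34517799/574 ≈ -60136.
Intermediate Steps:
C = 119827/1148 (C = -55*1/164 + 733*(⅐) = -55/164 + 733/7 = 119827/1148 ≈ 104.38)
54*(C - 1218) = 54*(119827/1148 - 1218) = 54*(-1278437/1148) = -34517799/574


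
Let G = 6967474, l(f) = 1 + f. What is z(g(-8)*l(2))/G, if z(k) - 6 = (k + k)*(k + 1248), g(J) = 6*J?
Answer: -158973/3483737 ≈ -0.045633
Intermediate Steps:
z(k) = 6 + 2*k*(1248 + k) (z(k) = 6 + (k + k)*(k + 1248) = 6 + (2*k)*(1248 + k) = 6 + 2*k*(1248 + k))
z(g(-8)*l(2))/G = (6 + 2*((6*(-8))*(1 + 2))**2 + 2496*((6*(-8))*(1 + 2)))/6967474 = (6 + 2*(-48*3)**2 + 2496*(-48*3))*(1/6967474) = (6 + 2*(-144)**2 + 2496*(-144))*(1/6967474) = (6 + 2*20736 - 359424)*(1/6967474) = (6 + 41472 - 359424)*(1/6967474) = -317946*1/6967474 = -158973/3483737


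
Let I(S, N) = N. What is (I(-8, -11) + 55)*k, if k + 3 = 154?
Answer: 6644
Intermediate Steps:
k = 151 (k = -3 + 154 = 151)
(I(-8, -11) + 55)*k = (-11 + 55)*151 = 44*151 = 6644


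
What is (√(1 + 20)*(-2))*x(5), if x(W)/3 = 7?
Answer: -42*√21 ≈ -192.47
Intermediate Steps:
x(W) = 21 (x(W) = 3*7 = 21)
(√(1 + 20)*(-2))*x(5) = (√(1 + 20)*(-2))*21 = (√21*(-2))*21 = -2*√21*21 = -42*√21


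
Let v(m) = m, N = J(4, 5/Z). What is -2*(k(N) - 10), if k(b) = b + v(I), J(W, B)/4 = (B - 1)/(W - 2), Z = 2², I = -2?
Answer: 23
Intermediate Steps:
Z = 4
J(W, B) = 4*(-1 + B)/(-2 + W) (J(W, B) = 4*((B - 1)/(W - 2)) = 4*((-1 + B)/(-2 + W)) = 4*(-1 + B)/(-2 + W))
N = ½ (N = 4*(-1 + 5/4)/(-2 + 4) = 4*(-1 + 5*(¼))/2 = 4*(½)*(-1 + 5/4) = 4*(½)*(¼) = ½ ≈ 0.50000)
k(b) = -2 + b (k(b) = b - 2 = -2 + b)
-2*(k(N) - 10) = -2*((-2 + ½) - 10) = -2*(-3/2 - 10) = -2*(-23/2) = 23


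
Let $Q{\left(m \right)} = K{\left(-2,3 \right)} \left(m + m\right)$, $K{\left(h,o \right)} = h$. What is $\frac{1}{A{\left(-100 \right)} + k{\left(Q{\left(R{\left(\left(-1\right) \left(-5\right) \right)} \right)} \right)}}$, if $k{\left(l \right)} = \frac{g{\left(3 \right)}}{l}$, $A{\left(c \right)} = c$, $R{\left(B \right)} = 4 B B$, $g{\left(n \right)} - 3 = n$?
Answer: $- \frac{200}{20003} \approx -0.0099985$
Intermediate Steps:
$g{\left(n \right)} = 3 + n$
$R{\left(B \right)} = 4 B^{2}$
$Q{\left(m \right)} = - 4 m$ ($Q{\left(m \right)} = - 2 \left(m + m\right) = - 2 \cdot 2 m = - 4 m$)
$k{\left(l \right)} = \frac{6}{l}$ ($k{\left(l \right)} = \frac{3 + 3}{l} = \frac{6}{l}$)
$\frac{1}{A{\left(-100 \right)} + k{\left(Q{\left(R{\left(\left(-1\right) \left(-5\right) \right)} \right)} \right)}} = \frac{1}{-100 + \frac{6}{\left(-4\right) 4 \left(\left(-1\right) \left(-5\right)\right)^{2}}} = \frac{1}{-100 + \frac{6}{\left(-4\right) 4 \cdot 5^{2}}} = \frac{1}{-100 + \frac{6}{\left(-4\right) 4 \cdot 25}} = \frac{1}{-100 + \frac{6}{\left(-4\right) 100}} = \frac{1}{-100 + \frac{6}{-400}} = \frac{1}{-100 + 6 \left(- \frac{1}{400}\right)} = \frac{1}{-100 - \frac{3}{200}} = \frac{1}{- \frac{20003}{200}} = - \frac{200}{20003}$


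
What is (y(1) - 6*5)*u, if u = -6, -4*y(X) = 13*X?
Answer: 399/2 ≈ 199.50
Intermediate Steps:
y(X) = -13*X/4
(y(1) - 6*5)*u = (-13/4*1 - 6*5)*(-6) = (-13/4 - 30)*(-6) = -133/4*(-6) = 399/2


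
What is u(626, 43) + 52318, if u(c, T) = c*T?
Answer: 79236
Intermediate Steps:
u(c, T) = T*c
u(626, 43) + 52318 = 43*626 + 52318 = 26918 + 52318 = 79236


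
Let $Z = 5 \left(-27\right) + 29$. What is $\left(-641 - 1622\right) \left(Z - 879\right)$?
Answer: $2229055$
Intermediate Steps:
$Z = -106$ ($Z = -135 + 29 = -106$)
$\left(-641 - 1622\right) \left(Z - 879\right) = \left(-641 - 1622\right) \left(-106 - 879\right) = \left(-2263\right) \left(-985\right) = 2229055$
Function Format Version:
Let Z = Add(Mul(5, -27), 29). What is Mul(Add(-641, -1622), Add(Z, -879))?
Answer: 2229055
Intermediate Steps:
Z = -106 (Z = Add(-135, 29) = -106)
Mul(Add(-641, -1622), Add(Z, -879)) = Mul(Add(-641, -1622), Add(-106, -879)) = Mul(-2263, -985) = 2229055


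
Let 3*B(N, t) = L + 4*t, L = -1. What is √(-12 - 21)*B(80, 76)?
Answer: 101*I*√33 ≈ 580.2*I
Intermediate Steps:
B(N, t) = -⅓ + 4*t/3 (B(N, t) = (-1 + 4*t)/3 = -⅓ + 4*t/3)
√(-12 - 21)*B(80, 76) = √(-12 - 21)*(-⅓ + (4/3)*76) = √(-33)*(-⅓ + 304/3) = (I*√33)*101 = 101*I*√33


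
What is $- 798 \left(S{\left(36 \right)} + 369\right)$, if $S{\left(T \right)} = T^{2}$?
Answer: $-1328670$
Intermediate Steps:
$- 798 \left(S{\left(36 \right)} + 369\right) = - 798 \left(36^{2} + 369\right) = - 798 \left(1296 + 369\right) = \left(-798\right) 1665 = -1328670$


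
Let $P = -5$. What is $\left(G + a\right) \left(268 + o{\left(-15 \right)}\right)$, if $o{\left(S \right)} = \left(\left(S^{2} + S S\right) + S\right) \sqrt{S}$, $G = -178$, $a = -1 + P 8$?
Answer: $-58692 - 95265 i \sqrt{15} \approx -58692.0 - 3.6896 \cdot 10^{5} i$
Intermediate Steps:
$a = -41$ ($a = -1 - 40 = -41$)
$o{\left(S \right)} = \sqrt{S} \left(S + 2 S^{2}\right)$ ($o{\left(S \right)} = \left(\left(S^{2} + S^{2}\right) + S\right) \sqrt{S} = \left(2 S^{2} + S\right) \sqrt{S} = \left(S + 2 S^{2}\right) \sqrt{S} = \sqrt{S} \left(S + 2 S^{2}\right)$)
$\left(G + a\right) \left(268 + o{\left(-15 \right)}\right) = \left(-178 - 41\right) \left(268 + \left(-15\right)^{\frac{3}{2}} \left(1 + 2 \left(-15\right)\right)\right) = - 219 \left(268 + - 15 i \sqrt{15} \left(1 - 30\right)\right) = - 219 \left(268 + - 15 i \sqrt{15} \left(-29\right)\right) = - 219 \left(268 + 435 i \sqrt{15}\right) = -58692 - 95265 i \sqrt{15}$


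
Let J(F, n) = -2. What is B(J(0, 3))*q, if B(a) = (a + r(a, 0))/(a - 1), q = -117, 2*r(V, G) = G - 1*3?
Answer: -273/2 ≈ -136.50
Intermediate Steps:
r(V, G) = -3/2 + G/2 (r(V, G) = (G - 1*3)/2 = (G - 3)/2 = (-3 + G)/2 = -3/2 + G/2)
B(a) = (-3/2 + a)/(-1 + a) (B(a) = (a + (-3/2 + (½)*0))/(a - 1) = (a + (-3/2 + 0))/(-1 + a) = (a - 3/2)/(-1 + a) = (-3/2 + a)/(-1 + a))
B(J(0, 3))*q = ((-3/2 - 2)/(-1 - 2))*(-117) = (-7/2/(-3))*(-117) = -⅓*(-7/2)*(-117) = (7/6)*(-117) = -273/2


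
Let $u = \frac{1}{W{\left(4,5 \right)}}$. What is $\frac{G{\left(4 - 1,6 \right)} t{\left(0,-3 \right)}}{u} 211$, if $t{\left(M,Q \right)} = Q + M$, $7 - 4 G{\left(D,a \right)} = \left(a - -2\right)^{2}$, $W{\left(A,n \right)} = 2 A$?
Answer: $72162$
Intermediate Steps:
$G{\left(D,a \right)} = \frac{7}{4} - \frac{\left(2 + a\right)^{2}}{4}$ ($G{\left(D,a \right)} = \frac{7}{4} - \frac{\left(a - -2\right)^{2}}{4} = \frac{7}{4} - \frac{\left(a + 2\right)^{2}}{4} = \frac{7}{4} - \frac{\left(2 + a\right)^{2}}{4}$)
$u = \frac{1}{8}$ ($u = \frac{1}{2 \cdot 4} = \frac{1}{8} \approx 0.125$)
$t{\left(M,Q \right)} = M + Q$
$\frac{G{\left(4 - 1,6 \right)} t{\left(0,-3 \right)}}{u} 211 = \left(\frac{7}{4} - \frac{\left(2 + 6\right)^{2}}{4}\right) \left(0 - 3\right) \frac{1}{\frac{1}{8}} \cdot 211 = \left(\frac{7}{4} - \frac{8^{2}}{4}\right) \left(-3\right) 8 \cdot 211 = \left(\frac{7}{4} - 16\right) \left(-3\right) 8 \cdot 211 = \left(- \frac{57}{4}\right) \left(-3\right) 8 \cdot 211 = \frac{171}{4} \cdot 8 \cdot 211 = 342 \cdot 211 = 72162$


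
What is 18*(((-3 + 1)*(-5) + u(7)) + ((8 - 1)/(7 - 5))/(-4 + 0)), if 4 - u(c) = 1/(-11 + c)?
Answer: 963/4 ≈ 240.75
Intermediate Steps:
u(c) = 4 - 1/(-11 + c)
18*(((-3 + 1)*(-5) + u(7)) + ((8 - 1)/(7 - 5))/(-4 + 0)) = 18*(((-3 + 1)*(-5) + (-45 + 4*7)/(-11 + 7)) + ((8 - 1)/(7 - 5))/(-4 + 0)) = 18*((-2*(-5) + (-45 + 28)/(-4)) + (7/2)/(-4)) = 18*((10 - ¼*(-17)) + (7*(½))*(-¼)) = 18*((10 + 17/4) + (7/2)*(-¼)) = 18*(57/4 - 7/8) = 18*(107/8) = 963/4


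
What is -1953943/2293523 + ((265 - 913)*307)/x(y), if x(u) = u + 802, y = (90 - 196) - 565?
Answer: -456520258061/300451513 ≈ -1519.4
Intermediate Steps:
y = -671 (y = -106 - 565 = -671)
x(u) = 802 + u
-1953943/2293523 + ((265 - 913)*307)/x(y) = -1953943/2293523 + ((265 - 913)*307)/(802 - 671) = -1953943*1/2293523 - 648*307/131 = -1953943/2293523 - 198936*1/131 = -1953943/2293523 - 198936/131 = -456520258061/300451513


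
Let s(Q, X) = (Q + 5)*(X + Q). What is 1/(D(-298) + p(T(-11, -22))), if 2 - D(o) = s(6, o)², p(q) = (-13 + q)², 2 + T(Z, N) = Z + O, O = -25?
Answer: -1/10314341 ≈ -9.6952e-8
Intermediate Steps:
T(Z, N) = -27 + Z (T(Z, N) = -2 + (Z - 25) = -2 + (-25 + Z) = -27 + Z)
s(Q, X) = (5 + Q)*(Q + X)
D(o) = 2 - (66 + 11*o)² (D(o) = 2 - (6² + 5*6 + 5*o + 6*o)² = 2 - (36 + 30 + 5*o + 6*o)² = 2 - (66 + 11*o)²)
1/(D(-298) + p(T(-11, -22))) = 1/((2 - 121*(6 - 298)²) + (-13 + (-27 - 11))²) = 1/((2 - 121*(-292)²) + (-13 - 38)²) = 1/((2 - 121*85264) + (-51)²) = 1/((2 - 10316944) + 2601) = 1/(-10316942 + 2601) = 1/(-10314341) = -1/10314341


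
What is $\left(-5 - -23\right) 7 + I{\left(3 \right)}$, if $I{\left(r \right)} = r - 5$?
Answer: $124$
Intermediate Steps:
$I{\left(r \right)} = -5 + r$
$\left(-5 - -23\right) 7 + I{\left(3 \right)} = \left(-5 - -23\right) 7 + \left(-5 + 3\right) = \left(-5 + 23\right) 7 - 2 = 18 \cdot 7 - 2 = 126 - 2 = 124$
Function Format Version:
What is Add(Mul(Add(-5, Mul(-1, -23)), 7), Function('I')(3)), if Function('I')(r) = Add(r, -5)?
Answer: 124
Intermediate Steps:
Function('I')(r) = Add(-5, r)
Add(Mul(Add(-5, Mul(-1, -23)), 7), Function('I')(3)) = Add(Mul(Add(-5, Mul(-1, -23)), 7), Add(-5, 3)) = Add(Mul(Add(-5, 23), 7), -2) = Add(Mul(18, 7), -2) = Add(126, -2) = 124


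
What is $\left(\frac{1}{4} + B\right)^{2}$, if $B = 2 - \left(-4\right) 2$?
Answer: $\frac{1681}{16} \approx 105.06$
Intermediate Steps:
$B = 10$ ($B = 2 - -8 = 2 + 8 = 10$)
$\left(\frac{1}{4} + B\right)^{2} = \left(\frac{1}{4} + 10\right)^{2} = \left(\frac{41}{4}\right)^{2} = \frac{1681}{16}$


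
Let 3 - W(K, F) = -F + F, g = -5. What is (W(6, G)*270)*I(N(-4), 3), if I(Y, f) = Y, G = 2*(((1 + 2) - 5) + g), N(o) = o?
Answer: -3240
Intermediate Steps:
G = -14 (G = 2*(((1 + 2) - 5) - 5) = 2*((3 - 5) - 5) = 2*(-2 - 5) = 2*(-7) = -14)
W(K, F) = 3 (W(K, F) = 3 - (-F + F) = 3 - 1*0 = 3 + 0 = 3)
(W(6, G)*270)*I(N(-4), 3) = (3*270)*(-4) = 810*(-4) = -3240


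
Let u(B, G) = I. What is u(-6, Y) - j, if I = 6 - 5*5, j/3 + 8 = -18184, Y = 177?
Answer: 54557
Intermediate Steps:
j = -54576 (j = -24 + 3*(-18184) = -24 - 54552 = -54576)
I = -19 (I = 6 - 25 = -19)
u(B, G) = -19
u(-6, Y) - j = -19 - 1*(-54576) = -19 + 54576 = 54557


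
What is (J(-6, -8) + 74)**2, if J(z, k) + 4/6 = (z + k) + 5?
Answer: 37249/9 ≈ 4138.8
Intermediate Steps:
J(z, k) = 13/3 + k + z (J(z, k) = -2/3 + ((z + k) + 5) = -2/3 + ((k + z) + 5) = -2/3 + (5 + k + z) = 13/3 + k + z)
(J(-6, -8) + 74)**2 = ((13/3 - 8 - 6) + 74)**2 = (-29/3 + 74)**2 = (193/3)**2 = 37249/9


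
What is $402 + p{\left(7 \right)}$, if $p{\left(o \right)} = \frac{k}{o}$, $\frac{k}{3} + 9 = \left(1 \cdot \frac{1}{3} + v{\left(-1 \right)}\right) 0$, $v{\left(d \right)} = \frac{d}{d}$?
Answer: $\frac{2787}{7} \approx 398.14$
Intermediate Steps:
$v{\left(d \right)} = 1$
$k = -27$ ($k = -27 + 3 \left(1 \cdot \frac{1}{3} + 1\right) 0 = -27 + 3 \left(\frac{1}{3} + 1\right) 0 = -27 + 3 \cdot \frac{4}{3} \cdot 0 = -27 + 3 \cdot 0 = -27 + 0 = -27$)
$p{\left(o \right)} = - \frac{27}{o}$
$402 + p{\left(7 \right)} = 402 - \frac{27}{7} = \frac{2787}{7}$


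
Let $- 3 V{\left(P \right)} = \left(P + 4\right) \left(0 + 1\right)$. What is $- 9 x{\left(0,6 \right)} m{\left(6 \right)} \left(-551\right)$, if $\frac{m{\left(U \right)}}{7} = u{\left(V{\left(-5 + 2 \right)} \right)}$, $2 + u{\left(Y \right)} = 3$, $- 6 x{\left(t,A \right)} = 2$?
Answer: $-11571$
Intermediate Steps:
$x{\left(t,A \right)} = - \frac{1}{3}$ ($x{\left(t,A \right)} = \left(- \frac{1}{6}\right) 2 = - \frac{1}{3}$)
$V{\left(P \right)} = - \frac{4}{3} - \frac{P}{3}$ ($V{\left(P \right)} = - \frac{\left(P + 4\right) \left(0 + 1\right)}{3} = - \frac{\left(4 + P\right) 1}{3} = - \frac{4 + P}{3} = - \frac{4}{3} - \frac{P}{3}$)
$u{\left(Y \right)} = 1$ ($u{\left(Y \right)} = -2 + 3 = 1$)
$m{\left(U \right)} = 7$ ($m{\left(U \right)} = 7 \cdot 1 = 7$)
$- 9 x{\left(0,6 \right)} m{\left(6 \right)} \left(-551\right) = \left(-9\right) \left(- \frac{1}{3}\right) 7 \left(-551\right) = 3 \cdot 7 \left(-551\right) = 21 \left(-551\right) = -11571$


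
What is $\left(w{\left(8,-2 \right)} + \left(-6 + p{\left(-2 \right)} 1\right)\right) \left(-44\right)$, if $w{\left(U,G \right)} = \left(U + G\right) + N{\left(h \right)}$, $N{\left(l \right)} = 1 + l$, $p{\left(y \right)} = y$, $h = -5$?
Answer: $264$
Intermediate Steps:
$w{\left(U,G \right)} = -4 + G + U$ ($w{\left(U,G \right)} = \left(U + G\right) + \left(1 - 5\right) = \left(G + U\right) - 4 = -4 + G + U$)
$\left(w{\left(8,-2 \right)} + \left(-6 + p{\left(-2 \right)} 1\right)\right) \left(-44\right) = \left(\left(-4 - 2 + 8\right) - 8\right) \left(-44\right) = \left(2 - 8\right) \left(-44\right) = \left(-6\right) \left(-44\right) = 264$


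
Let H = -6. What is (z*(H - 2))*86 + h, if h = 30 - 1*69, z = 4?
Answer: -2791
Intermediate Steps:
h = -39 (h = 30 - 69 = -39)
(z*(H - 2))*86 + h = (4*(-6 - 2))*86 - 39 = (4*(-8))*86 - 39 = -32*86 - 39 = -2752 - 39 = -2791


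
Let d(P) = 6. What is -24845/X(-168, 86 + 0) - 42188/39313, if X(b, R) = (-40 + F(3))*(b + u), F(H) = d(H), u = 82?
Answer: -1100089197/114951212 ≈ -9.5701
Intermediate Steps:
F(H) = 6
X(b, R) = -2788 - 34*b (X(b, R) = (-40 + 6)*(b + 82) = -34*(82 + b) = -2788 - 34*b)
-24845/X(-168, 86 + 0) - 42188/39313 = -24845/(-2788 - 34*(-168)) - 42188/39313 = -24845/(-2788 + 5712) - 42188*1/39313 = -24845/2924 - 42188/39313 = -1100089197/114951212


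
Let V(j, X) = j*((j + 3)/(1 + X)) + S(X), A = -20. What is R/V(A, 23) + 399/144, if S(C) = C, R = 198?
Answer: 86683/10704 ≈ 8.0982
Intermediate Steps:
V(j, X) = X + j*(3 + j)/(1 + X) (V(j, X) = j*((j + 3)/(1 + X)) + X = j*((3 + j)/(1 + X)) + X = j*(3 + j)/(1 + X) + X = X + j*(3 + j)/(1 + X))
R/V(A, 23) + 399/144 = 198/(((23 + 23² + (-20)² + 3*(-20))/(1 + 23))) + 399/144 = 198/(((23 + 529 + 400 - 60)/24)) + 399*(1/144) = 198/(((1/24)*892)) + 133/48 = 198/(223/6) + 133/48 = 198*(6/223) + 133/48 = 1188/223 + 133/48 = 86683/10704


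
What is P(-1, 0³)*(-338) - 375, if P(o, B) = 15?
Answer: -5445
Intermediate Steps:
P(-1, 0³)*(-338) - 375 = 15*(-338) - 375 = -5070 - 375 = -5445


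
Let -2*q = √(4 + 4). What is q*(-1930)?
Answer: 1930*√2 ≈ 2729.4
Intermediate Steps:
q = -√2 (q = -√(4 + 4)/2 = -√2 ≈ -1.4142)
q*(-1930) = -√2*(-1930) = 1930*√2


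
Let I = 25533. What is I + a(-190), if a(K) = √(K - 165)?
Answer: 25533 + I*√355 ≈ 25533.0 + 18.841*I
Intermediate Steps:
a(K) = √(-165 + K)
I + a(-190) = 25533 + √(-165 - 190) = 25533 + √(-355) = 25533 + I*√355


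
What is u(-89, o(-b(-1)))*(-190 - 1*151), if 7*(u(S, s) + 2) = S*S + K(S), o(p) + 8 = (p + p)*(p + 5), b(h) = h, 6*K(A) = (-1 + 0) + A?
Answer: -2691172/7 ≈ -3.8445e+5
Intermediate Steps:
K(A) = -⅙ + A/6 (K(A) = ((-1 + 0) + A)/6 = (-1 + A)/6 = -⅙ + A/6)
o(p) = -8 + 2*p*(5 + p) (o(p) = -8 + (p + p)*(p + 5) = -8 + (2*p)*(5 + p) = -8 + 2*p*(5 + p))
u(S, s) = -85/42 + S²/7 + S/42 (u(S, s) = -2 + (S*S + (-⅙ + S/6))/7 = -2 + (S² + (-⅙ + S/6))/7 = -2 + (-⅙ + S² + S/6)/7 = -2 + (-1/42 + S²/7 + S/42) = -85/42 + S²/7 + S/42)
u(-89, o(-b(-1)))*(-190 - 1*151) = (-85/42 + (⅐)*(-89)² + (1/42)*(-89))*(-190 - 1*151) = (-85/42 + (⅐)*7921 - 89/42)*(-190 - 151) = (-85/42 + 7921/7 - 89/42)*(-341) = (7892/7)*(-341) = -2691172/7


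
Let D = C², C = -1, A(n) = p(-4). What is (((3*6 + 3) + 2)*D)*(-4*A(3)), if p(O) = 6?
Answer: -552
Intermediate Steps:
A(n) = 6
D = 1 (D = (-1)² = 1)
(((3*6 + 3) + 2)*D)*(-4*A(3)) = (((3*6 + 3) + 2)*1)*(-4*6) = (((18 + 3) + 2)*1)*(-24) = ((21 + 2)*1)*(-24) = (23*1)*(-24) = 23*(-24) = -552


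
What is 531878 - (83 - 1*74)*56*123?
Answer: 469886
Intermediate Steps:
531878 - (83 - 1*74)*56*123 = 531878 - (83 - 74)*56*123 = 531878 - 9*56*123 = 531878 - 504*123 = 531878 - 1*61992 = 531878 - 61992 = 469886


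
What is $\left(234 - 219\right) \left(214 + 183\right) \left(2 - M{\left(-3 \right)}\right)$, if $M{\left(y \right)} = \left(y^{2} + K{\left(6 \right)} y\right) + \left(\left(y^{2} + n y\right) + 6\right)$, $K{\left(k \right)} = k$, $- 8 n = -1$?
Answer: $- \frac{172695}{8} \approx -21587.0$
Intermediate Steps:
$n = \frac{1}{8}$ ($n = \left(- \frac{1}{8}\right) \left(-1\right) = \frac{1}{8} \approx 0.125$)
$M{\left(y \right)} = 6 + 2 y^{2} + \frac{49 y}{8}$ ($M{\left(y \right)} = \left(y^{2} + 6 y\right) + \left(\left(y^{2} + \frac{y}{8}\right) + 6\right) = \left(y^{2} + 6 y\right) + \left(6 + y^{2} + \frac{y}{8}\right) = 6 + 2 y^{2} + \frac{49 y}{8}$)
$\left(234 - 219\right) \left(214 + 183\right) \left(2 - M{\left(-3 \right)}\right) = \left(234 - 219\right) \left(214 + 183\right) \left(2 - \left(6 + 2 \left(-3\right)^{2} + \frac{49}{8} \left(-3\right)\right)\right) = 15 \cdot 397 \left(2 - \left(6 + 2 \cdot 9 - \frac{147}{8}\right)\right) = 5955 \left(2 - \left(6 + 18 - \frac{147}{8}\right)\right) = 5955 \left(2 - \frac{45}{8}\right) = 5955 \left(- \frac{29}{8}\right) = - \frac{172695}{8}$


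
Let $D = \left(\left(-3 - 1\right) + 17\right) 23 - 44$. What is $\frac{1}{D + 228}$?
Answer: $\frac{1}{483} \approx 0.0020704$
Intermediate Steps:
$D = 255$ ($D = \left(-4 + 17\right) 23 - 44 = 13 \cdot 23 - 44 = 299 - 44 = 255$)
$\frac{1}{D + 228} = \frac{1}{255 + 228} = \frac{1}{483}$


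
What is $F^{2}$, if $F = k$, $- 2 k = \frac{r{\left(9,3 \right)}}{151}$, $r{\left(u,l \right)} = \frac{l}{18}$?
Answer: $\frac{1}{3283344} \approx 3.0457 \cdot 10^{-7}$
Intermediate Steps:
$r{\left(u,l \right)} = \frac{l}{18}$ ($r{\left(u,l \right)} = l \frac{1}{18} = \frac{l}{18}$)
$k = - \frac{1}{1812}$ ($k = - \frac{\frac{1}{18} \cdot 3 \cdot \frac{1}{151}}{2} = - \frac{\frac{1}{6} \cdot \frac{1}{151}}{2} = \left(- \frac{1}{2}\right) \frac{1}{906} = - \frac{1}{1812} \approx -0.00055188$)
$F = - \frac{1}{1812} \approx -0.00055188$
$F^{2} = \left(- \frac{1}{1812}\right)^{2} = \frac{1}{3283344}$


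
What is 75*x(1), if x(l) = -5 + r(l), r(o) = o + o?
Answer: -225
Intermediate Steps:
r(o) = 2*o
x(l) = -5 + 2*l
75*x(1) = 75*(-5 + 2*1) = 75*(-5 + 2) = 75*(-3) = -225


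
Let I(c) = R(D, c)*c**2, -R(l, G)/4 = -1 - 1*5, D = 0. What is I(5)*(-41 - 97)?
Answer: -82800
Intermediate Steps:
R(l, G) = 24 (R(l, G) = -4*(-1 - 1*5) = -4*(-1 - 5) = -4*(-6) = 24)
I(c) = 24*c**2
I(5)*(-41 - 97) = (24*5**2)*(-41 - 97) = (24*25)*(-138) = 600*(-138) = -82800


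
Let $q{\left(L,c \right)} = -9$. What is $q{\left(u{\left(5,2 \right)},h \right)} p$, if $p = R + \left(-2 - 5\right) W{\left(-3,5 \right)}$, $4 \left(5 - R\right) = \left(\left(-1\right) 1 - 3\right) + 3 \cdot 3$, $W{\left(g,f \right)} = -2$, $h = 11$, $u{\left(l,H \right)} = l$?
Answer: $- \frac{639}{4} \approx -159.75$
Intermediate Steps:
$R = \frac{15}{4}$ ($R = 5 - \frac{\left(\left(-1\right) 1 - 3\right) + 3 \cdot 3}{4} = 5 - \frac{\left(-1 - 3\right) + 9}{4} = 5 - \frac{-4 + 9}{4} = 5 - \frac{5}{4} = \frac{15}{4} \approx 3.75$)
$p = \frac{71}{4}$ ($p = \frac{15}{4} + \left(-2 - 5\right) \left(-2\right) = \frac{15}{4} - -14 = \frac{15}{4} + 14 = \frac{71}{4} \approx 17.75$)
$q{\left(u{\left(5,2 \right)},h \right)} p = \left(-9\right) \frac{71}{4} = - \frac{639}{4}$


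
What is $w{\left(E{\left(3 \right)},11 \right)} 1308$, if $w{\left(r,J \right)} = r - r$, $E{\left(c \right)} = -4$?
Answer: $0$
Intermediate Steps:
$w{\left(r,J \right)} = 0$
$w{\left(E{\left(3 \right)},11 \right)} 1308 = 0 \cdot 1308 = 0$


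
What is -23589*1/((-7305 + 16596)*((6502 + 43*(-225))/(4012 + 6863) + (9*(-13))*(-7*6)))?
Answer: -85510125/165493078969 ≈ -0.00051670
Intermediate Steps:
-23589*1/((-7305 + 16596)*((6502 + 43*(-225))/(4012 + 6863) + (9*(-13))*(-7*6))) = -23589*1/(9291*((6502 - 9675)/10875 - 117*(-42))) = -23589*1/(9291*(-3173*1/10875 + 4914)) = -23589*1/(9291*(-3173/10875 + 4914)) = -23589/((53436577/10875)*9291) = -23589/165493078969/3625 = -23589*3625/165493078969 = -85510125/165493078969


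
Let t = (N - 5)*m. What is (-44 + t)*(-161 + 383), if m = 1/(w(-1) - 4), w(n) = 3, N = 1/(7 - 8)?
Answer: -8436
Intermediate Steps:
N = -1 (N = 1/(-1) = -1)
m = -1 (m = 1/(3 - 4) = 1/(-1) = -1)
t = 6 (t = (-1 - 5)*(-1) = -6*(-1) = 6)
(-44 + t)*(-161 + 383) = (-44 + 6)*(-161 + 383) = -38*222 = -8436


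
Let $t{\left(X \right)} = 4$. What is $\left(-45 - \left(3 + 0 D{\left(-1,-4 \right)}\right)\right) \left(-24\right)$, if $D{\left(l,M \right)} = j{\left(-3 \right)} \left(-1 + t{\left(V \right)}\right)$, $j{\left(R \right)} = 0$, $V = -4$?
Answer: $1152$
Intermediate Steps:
$D{\left(l,M \right)} = 0$ ($D{\left(l,M \right)} = 0 \left(-1 + 4\right) = 0 \cdot 3 = 0$)
$\left(-45 - \left(3 + 0 D{\left(-1,-4 \right)}\right)\right) \left(-24\right) = \left(-45 + \left(-3 + 0 \cdot 0\right)\right) \left(-24\right) = \left(-45 + \left(-3 + 0\right)\right) \left(-24\right) = \left(-45 - 3\right) \left(-24\right) = \left(-48\right) \left(-24\right) = 1152$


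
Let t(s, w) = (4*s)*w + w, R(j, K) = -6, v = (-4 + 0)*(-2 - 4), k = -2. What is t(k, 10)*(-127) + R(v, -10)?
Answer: 8884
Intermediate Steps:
v = 24 (v = -4*(-6) = 24)
t(s, w) = w + 4*s*w (t(s, w) = 4*s*w + w = w + 4*s*w)
t(k, 10)*(-127) + R(v, -10) = (10*(1 + 4*(-2)))*(-127) - 6 = (10*(1 - 8))*(-127) - 6 = (10*(-7))*(-127) - 6 = -70*(-127) - 6 = 8890 - 6 = 8884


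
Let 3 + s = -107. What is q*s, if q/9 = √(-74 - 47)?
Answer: -10890*I ≈ -10890.0*I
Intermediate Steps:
s = -110 (s = -3 - 107 = -110)
q = 99*I (q = 9*√(-74 - 47) = 9*√(-121) = 9*(11*I) = 99*I ≈ 99.0*I)
q*s = (99*I)*(-110) = -10890*I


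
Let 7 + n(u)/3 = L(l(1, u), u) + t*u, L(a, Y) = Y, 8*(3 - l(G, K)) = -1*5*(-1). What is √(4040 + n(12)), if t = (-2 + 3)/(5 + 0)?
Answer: √101555/5 ≈ 63.735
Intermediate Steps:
t = ⅕ (t = 1/5 = 1*(⅕) = ⅕ ≈ 0.20000)
l(G, K) = 19/8 (l(G, K) = 3 - (-1*5)*(-1)/8 = 3 - (-5)*(-1)/8 = 3 - ⅛*5 = 3 - 5/8 = 19/8)
n(u) = -21 + 18*u/5 (n(u) = -21 + 3*(u + u/5) = -21 + 3*(6*u/5) = -21 + 18*u/5)
√(4040 + n(12)) = √(4040 + (-21 + (18/5)*12)) = √(4040 + (-21 + 216/5)) = √(4040 + 111/5) = √(20311/5) = √101555/5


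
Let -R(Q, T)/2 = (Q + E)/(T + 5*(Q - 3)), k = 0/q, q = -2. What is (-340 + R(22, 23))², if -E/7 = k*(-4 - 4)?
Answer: 403286724/3481 ≈ 1.1585e+5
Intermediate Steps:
k = 0 (k = 0/(-2) = 0*(-½) = 0)
E = 0 (E = -0*(-4 - 4) = -0*(-8) = -7*0 = 0)
R(Q, T) = -2*Q/(-15 + T + 5*Q) (R(Q, T) = -2*(Q + 0)/(T + 5*(Q - 3)) = -2*Q/(T + 5*(-3 + Q)) = -2*Q/(T + (-15 + 5*Q)) = -2*Q/(-15 + T + 5*Q))
(-340 + R(22, 23))² = (-340 - 2*22/(-15 + 23 + 5*22))² = (-340 - 2*22/(-15 + 23 + 110))² = (-340 - 2*22/118)² = (-340 - 2*22*1/118)² = (-340 - 22/59)² = (-20082/59)² = 403286724/3481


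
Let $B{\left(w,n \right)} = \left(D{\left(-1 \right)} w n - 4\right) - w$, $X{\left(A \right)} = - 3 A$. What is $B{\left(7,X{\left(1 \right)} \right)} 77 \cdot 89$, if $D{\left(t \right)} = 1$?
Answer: $-219296$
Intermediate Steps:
$B{\left(w,n \right)} = -4 - w + n w$ ($B{\left(w,n \right)} = \left(1 w n - 4\right) - w = \left(w n - 4\right) - w = \left(n w - 4\right) - w = \left(-4 + n w\right) - w = -4 - w + n w$)
$B{\left(7,X{\left(1 \right)} \right)} 77 \cdot 89 = \left(-4 - 7 + \left(-3\right) 1 \cdot 7\right) 77 \cdot 89 = \left(-4 - 7 - 21\right) 77 \cdot 89 = \left(-32\right) 77 \cdot 89 = \left(-2464\right) 89 = -219296$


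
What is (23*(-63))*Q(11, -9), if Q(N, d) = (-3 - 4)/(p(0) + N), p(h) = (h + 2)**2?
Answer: 3381/5 ≈ 676.20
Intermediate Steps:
p(h) = (2 + h)**2
Q(N, d) = -7/(4 + N) (Q(N, d) = (-3 - 4)/((2 + 0)**2 + N) = -7/(2**2 + N) = -7/(4 + N))
(23*(-63))*Q(11, -9) = (23*(-63))*(-7/(4 + 11)) = -(-10143)/15 = -1449*(-7/15) = 3381/5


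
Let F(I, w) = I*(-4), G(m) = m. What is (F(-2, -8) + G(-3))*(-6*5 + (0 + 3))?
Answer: -135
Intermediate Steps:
F(I, w) = -4*I
(F(-2, -8) + G(-3))*(-6*5 + (0 + 3)) = (-4*(-2) - 3)*(-6*5 + (0 + 3)) = (8 - 3)*(-30 + 3) = 5*(-27) = -135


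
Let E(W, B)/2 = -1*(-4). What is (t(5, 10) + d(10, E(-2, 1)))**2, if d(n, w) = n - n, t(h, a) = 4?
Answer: 16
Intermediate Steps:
E(W, B) = 8 (E(W, B) = 2*(-1*(-4)) = 2*4 = 8)
d(n, w) = 0
(t(5, 10) + d(10, E(-2, 1)))**2 = (4 + 0)**2 = 4**2 = 16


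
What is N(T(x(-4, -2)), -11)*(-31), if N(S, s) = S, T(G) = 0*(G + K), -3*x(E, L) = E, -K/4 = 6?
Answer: 0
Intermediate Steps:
K = -24 (K = -4*6 = -24)
x(E, L) = -E/3
T(G) = 0 (T(G) = 0*(G - 24) = 0*(-24 + G) = 0)
N(T(x(-4, -2)), -11)*(-31) = 0*(-31) = 0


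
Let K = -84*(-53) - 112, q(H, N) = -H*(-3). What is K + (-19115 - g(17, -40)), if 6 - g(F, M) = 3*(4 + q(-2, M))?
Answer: -14787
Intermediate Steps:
q(H, N) = 3*H
g(F, M) = 12 (g(F, M) = 6 - 3*(4 + 3*(-2)) = 6 - 3*(4 - 6) = 6 - 3*(-2) = 6 - 1*(-6) = 6 + 6 = 12)
K = 4340 (K = 4452 - 112 = 4340)
K + (-19115 - g(17, -40)) = 4340 + (-19115 - 1*12) = 4340 + (-19115 - 12) = 4340 - 19127 = -14787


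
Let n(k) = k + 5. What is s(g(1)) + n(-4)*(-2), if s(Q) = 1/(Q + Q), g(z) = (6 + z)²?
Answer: -195/98 ≈ -1.9898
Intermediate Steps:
s(Q) = 1/(2*Q)
n(k) = 5 + k
s(g(1)) + n(-4)*(-2) = 1/(2*((6 + 1)²)) + (5 - 4)*(-2) = 1/(2*(7²)) + 1*(-2) = (½)/49 - 2 = (½)*(1/49) - 2 = 1/98 - 2 = -195/98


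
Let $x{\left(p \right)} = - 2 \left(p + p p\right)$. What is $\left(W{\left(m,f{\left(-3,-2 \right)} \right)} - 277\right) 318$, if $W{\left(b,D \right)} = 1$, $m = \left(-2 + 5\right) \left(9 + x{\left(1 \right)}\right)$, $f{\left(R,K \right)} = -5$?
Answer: $-87768$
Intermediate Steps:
$x{\left(p \right)} = - 2 p - 2 p^{2}$ ($x{\left(p \right)} = - 2 \left(p + p^{2}\right) = - 2 p - 2 p^{2}$)
$m = 15$ ($m = \left(-2 + 5\right) \left(9 - 2 \left(1 + 1\right)\right) = 3 \left(9 - 2 \cdot 2\right) = 3 \left(9 - 4\right) = 3 \cdot 5 = 15$)
$\left(W{\left(m,f{\left(-3,-2 \right)} \right)} - 277\right) 318 = \left(1 - 277\right) 318 = \left(-276\right) 318 = -87768$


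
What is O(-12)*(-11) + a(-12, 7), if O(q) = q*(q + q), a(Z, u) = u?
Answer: -3161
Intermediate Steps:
O(q) = 2*q**2 (O(q) = q*(2*q) = 2*q**2)
O(-12)*(-11) + a(-12, 7) = (2*(-12)**2)*(-11) + 7 = (2*144)*(-11) + 7 = 288*(-11) + 7 = -3168 + 7 = -3161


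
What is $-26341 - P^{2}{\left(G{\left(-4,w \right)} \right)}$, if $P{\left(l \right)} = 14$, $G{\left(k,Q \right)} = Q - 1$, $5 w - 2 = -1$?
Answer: $-26537$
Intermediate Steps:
$w = \frac{1}{5}$ ($w = \frac{2}{5} + \frac{1}{5} \left(-1\right) = \frac{2}{5} - \frac{1}{5} = \frac{1}{5} \approx 0.2$)
$G{\left(k,Q \right)} = -1 + Q$
$-26341 - P^{2}{\left(G{\left(-4,w \right)} \right)} = -26341 - 14^{2} = -26341 - 196 = -26537$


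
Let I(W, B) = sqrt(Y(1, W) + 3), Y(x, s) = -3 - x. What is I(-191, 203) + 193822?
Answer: 193822 + I ≈ 1.9382e+5 + 1.0*I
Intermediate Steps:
I(W, B) = I (I(W, B) = sqrt((-3 - 1*1) + 3) = sqrt((-3 - 1) + 3) = sqrt(-4 + 3) = sqrt(-1) = I)
I(-191, 203) + 193822 = I + 193822 = 193822 + I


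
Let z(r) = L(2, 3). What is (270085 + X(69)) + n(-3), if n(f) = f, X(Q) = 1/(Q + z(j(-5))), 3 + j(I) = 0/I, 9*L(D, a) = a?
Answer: 56177059/208 ≈ 2.7008e+5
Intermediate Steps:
L(D, a) = a/9
j(I) = -3 (j(I) = -3 + 0/I = -3 + 0 = -3)
z(r) = ⅓ (z(r) = (⅑)*3 = ⅓)
X(Q) = 1/(⅓ + Q) (X(Q) = 1/(Q + ⅓) = 1/(⅓ + Q))
(270085 + X(69)) + n(-3) = (270085 + 3/(1 + 3*69)) - 3 = (270085 + 3/(1 + 207)) - 3 = (270085 + 3/208) - 3 = 56177683/208 - 3 = 56177059/208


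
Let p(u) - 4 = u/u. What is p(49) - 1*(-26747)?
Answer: 26752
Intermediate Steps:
p(u) = 5 (p(u) = 4 + u/u = 4 + 1 = 5)
p(49) - 1*(-26747) = 5 - 1*(-26747) = 5 + 26747 = 26752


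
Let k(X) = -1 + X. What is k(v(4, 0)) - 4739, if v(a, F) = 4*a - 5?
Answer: -4729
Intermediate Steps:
v(a, F) = -5 + 4*a
k(v(4, 0)) - 4739 = (-1 + (-5 + 4*4)) - 4739 = (-1 + (-5 + 16)) - 4739 = (-1 + 11) - 4739 = 10 - 4739 = -4729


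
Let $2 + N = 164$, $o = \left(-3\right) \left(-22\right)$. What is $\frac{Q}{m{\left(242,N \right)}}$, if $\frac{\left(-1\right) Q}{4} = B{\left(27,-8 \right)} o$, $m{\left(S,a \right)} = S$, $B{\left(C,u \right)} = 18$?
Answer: $- \frac{216}{11} \approx -19.636$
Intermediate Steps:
$o = 66$
$N = 162$ ($N = -2 + 164 = 162$)
$Q = -4752$ ($Q = - 4 \cdot 18 \cdot 66 = \left(-4\right) 1188 = -4752$)
$\frac{Q}{m{\left(242,N \right)}} = - \frac{4752}{242} = \left(-4752\right) \frac{1}{242} = - \frac{216}{11}$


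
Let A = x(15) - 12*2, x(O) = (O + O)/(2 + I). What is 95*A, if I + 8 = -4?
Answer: -2565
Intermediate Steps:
I = -12 (I = -8 - 4 = -12)
x(O) = -O/5 (x(O) = (O + O)/(2 - 12) = (2*O)/(-10) = (2*O)*(-⅒) = -O/5)
A = -27 (A = -⅕*15 - 12*2 = -3 - 24 = -27)
95*A = 95*(-27) = -2565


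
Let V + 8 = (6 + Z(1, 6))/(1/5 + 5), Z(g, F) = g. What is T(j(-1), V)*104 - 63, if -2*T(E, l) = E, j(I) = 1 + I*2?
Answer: -11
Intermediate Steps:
V = -173/26 (V = -8 + (6 + 1)/(1/5 + 5) = -8 + 7/(⅕ + 5) = -8 + 7/(26/5) = -8 + 7*(5/26) = -8 + 35/26 = -173/26 ≈ -6.6538)
j(I) = 1 + 2*I
T(E, l) = -E/2
T(j(-1), V)*104 - 63 = -(1 + 2*(-1))/2*104 - 63 = -(1 - 2)/2*104 - 63 = -½*(-1)*104 - 63 = (½)*104 - 63 = 52 - 63 = -11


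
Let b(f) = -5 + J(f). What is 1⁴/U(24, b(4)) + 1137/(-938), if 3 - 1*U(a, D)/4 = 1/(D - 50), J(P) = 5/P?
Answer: -1374991/1217524 ≈ -1.1293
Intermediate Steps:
b(f) = -5 + 5/f
U(a, D) = 12 - 4/(-50 + D) (U(a, D) = 12 - 4/(D - 50) = 12 - 4/(-50 + D))
1⁴/U(24, b(4)) + 1137/(-938) = 1⁴/((4*(-151 + 3*(-5 + 5/4))/(-50 + (-5 + 5/4)))) + 1137/(-938) = 1/(4*(-151 + 3*(-5 + 5*(¼)))/(-50 + (-5 + 5*(¼)))) + 1137*(-1/938) = 1/(4*(-151 + 3*(-5 + 5/4))/(-50 + (-5 + 5/4))) - 1137/938 = 1/(4*(-151 + 3*(-15/4))/(-50 - 15/4)) - 1137/938 = 1/(4*(-151 - 45/4)/(-215/4)) - 1137/938 = 1/(4*(-4/215)*(-649/4)) - 1137/938 = 1/(2596/215) - 1137/938 = 1*(215/2596) - 1137/938 = 215/2596 - 1137/938 = -1374991/1217524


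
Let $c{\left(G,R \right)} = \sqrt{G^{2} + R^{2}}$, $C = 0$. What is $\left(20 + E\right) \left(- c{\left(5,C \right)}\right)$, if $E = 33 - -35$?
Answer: $-440$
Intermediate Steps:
$E = 68$ ($E = 33 + 35 = 68$)
$\left(20 + E\right) \left(- c{\left(5,C \right)}\right) = \left(20 + 68\right) \left(- \sqrt{5^{2} + 0^{2}}\right) = 88 \left(- \sqrt{25 + 0}\right) = 88 \left(- \sqrt{25}\right) = 88 \left(\left(-1\right) 5\right) = 88 \left(-5\right) = -440$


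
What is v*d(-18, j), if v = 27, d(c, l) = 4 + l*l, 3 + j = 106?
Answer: 286551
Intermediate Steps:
j = 103 (j = -3 + 106 = 103)
d(c, l) = 4 + l**2
v*d(-18, j) = 27*(4 + 103**2) = 27*(4 + 10609) = 27*10613 = 286551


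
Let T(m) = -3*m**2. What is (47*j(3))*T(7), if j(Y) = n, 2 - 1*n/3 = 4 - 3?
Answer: -20727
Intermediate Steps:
n = 3 (n = 6 - 3*(4 - 3) = 6 - 3*1 = 6 - 3 = 3)
j(Y) = 3
(47*j(3))*T(7) = (47*3)*(-3*7**2) = 141*(-3*49) = 141*(-147) = -20727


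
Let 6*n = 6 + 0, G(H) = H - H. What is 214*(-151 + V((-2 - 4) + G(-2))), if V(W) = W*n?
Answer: -33598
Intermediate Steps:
G(H) = 0
n = 1 (n = (6 + 0)/6 = (1/6)*6 = 1)
V(W) = W (V(W) = W*1 = W)
214*(-151 + V((-2 - 4) + G(-2))) = 214*(-151 + ((-2 - 4) + 0)) = 214*(-151 + (-6 + 0)) = 214*(-151 - 6) = 214*(-157) = -33598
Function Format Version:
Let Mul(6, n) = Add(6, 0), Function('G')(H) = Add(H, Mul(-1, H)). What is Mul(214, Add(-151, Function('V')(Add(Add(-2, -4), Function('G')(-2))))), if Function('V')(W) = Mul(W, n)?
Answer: -33598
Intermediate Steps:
Function('G')(H) = 0
n = 1 (n = Mul(Rational(1, 6), Add(6, 0)) = Mul(Rational(1, 6), 6) = 1)
Function('V')(W) = W (Function('V')(W) = Mul(W, 1) = W)
Mul(214, Add(-151, Function('V')(Add(Add(-2, -4), Function('G')(-2))))) = Mul(214, Add(-151, Add(Add(-2, -4), 0))) = Mul(214, Add(-151, Add(-6, 0))) = Mul(214, Add(-151, -6)) = Mul(214, -157) = -33598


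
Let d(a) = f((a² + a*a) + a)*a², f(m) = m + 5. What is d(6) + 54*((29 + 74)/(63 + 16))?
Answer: 241614/79 ≈ 3058.4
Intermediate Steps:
f(m) = 5 + m
d(a) = a²*(5 + a + 2*a²) (d(a) = (5 + ((a² + a*a) + a))*a² = (5 + ((a² + a²) + a))*a² = (5 + (2*a² + a))*a² = (5 + (a + 2*a²))*a² = (5 + a + 2*a²)*a² = a²*(5 + a + 2*a²))
d(6) + 54*((29 + 74)/(63 + 16)) = 6²*(5 + 6*(1 + 2*6)) + 54*((29 + 74)/(63 + 16)) = 36*(5 + 6*(1 + 12)) + 54*(103/79) = 36*(5 + 6*13) + 54*(103*(1/79)) = 36*(5 + 78) + 54*(103/79) = 36*83 + 5562/79 = 2988 + 5562/79 = 241614/79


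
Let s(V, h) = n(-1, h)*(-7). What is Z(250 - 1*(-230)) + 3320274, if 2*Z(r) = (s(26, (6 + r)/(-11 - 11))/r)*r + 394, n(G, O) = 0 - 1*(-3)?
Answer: 6640921/2 ≈ 3.3205e+6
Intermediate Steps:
n(G, O) = 3 (n(G, O) = 0 + 3 = 3)
s(V, h) = -21 (s(V, h) = 3*(-7) = -21)
Z(r) = 373/2 (Z(r) = ((-21/r)*r + 394)/2 = (-21 + 394)/2 = (½)*373 = 373/2)
Z(250 - 1*(-230)) + 3320274 = 373/2 + 3320274 = 6640921/2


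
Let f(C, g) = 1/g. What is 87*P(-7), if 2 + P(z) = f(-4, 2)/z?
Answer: -2523/14 ≈ -180.21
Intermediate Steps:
P(z) = -2 + 1/(2*z)
87*P(-7) = 87*(-2 + (½)/(-7)) = 87*(-2 + (½)*(-⅐)) = 87*(-2 - 1/14) = 87*(-29/14) = -2523/14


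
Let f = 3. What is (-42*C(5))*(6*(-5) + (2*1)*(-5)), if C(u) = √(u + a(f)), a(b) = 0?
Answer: 1680*√5 ≈ 3756.6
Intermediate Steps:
C(u) = √u (C(u) = √(u + 0) = √u)
(-42*C(5))*(6*(-5) + (2*1)*(-5)) = (-42*√5)*(6*(-5) + (2*1)*(-5)) = (-42*√5)*(-30 + 2*(-5)) = (-42*√5)*(-30 - 10) = -42*√5*(-40) = 1680*√5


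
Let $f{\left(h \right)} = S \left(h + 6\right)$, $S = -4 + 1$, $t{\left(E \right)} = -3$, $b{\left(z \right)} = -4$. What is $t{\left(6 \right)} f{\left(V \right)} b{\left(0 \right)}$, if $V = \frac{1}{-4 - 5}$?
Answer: $-212$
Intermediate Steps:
$S = -3$
$V = - \frac{1}{9}$ ($V = \frac{1}{-9} = - \frac{1}{9} \approx -0.11111$)
$f{\left(h \right)} = -18 - 3 h$ ($f{\left(h \right)} = - 3 \left(h + 6\right) = - 3 \left(6 + h\right) = -18 - 3 h$)
$t{\left(6 \right)} f{\left(V \right)} b{\left(0 \right)} = - 3 \left(-18 - - \frac{1}{3}\right) \left(-4\right) = - 3 \left(-18 + \frac{1}{3}\right) \left(-4\right) = \left(-3\right) \left(- \frac{53}{3}\right) \left(-4\right) = 53 \left(-4\right) = -212$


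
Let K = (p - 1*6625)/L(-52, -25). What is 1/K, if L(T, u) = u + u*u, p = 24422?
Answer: 600/17797 ≈ 0.033714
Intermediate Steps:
L(T, u) = u + u²
K = 17797/600 (K = (24422 - 1*6625)/((-25*(1 - 25))) = (24422 - 6625)/((-25*(-24))) = 17797/600 ≈ 29.662)
1/K = 1/(17797/600) = 600/17797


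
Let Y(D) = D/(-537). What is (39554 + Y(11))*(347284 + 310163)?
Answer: 4654831485563/179 ≈ 2.6005e+10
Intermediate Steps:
Y(D) = -D/537 (Y(D) = D*(-1/537) = -D/537)
(39554 + Y(11))*(347284 + 310163) = (39554 - 1/537*11)*(347284 + 310163) = (39554 - 11/537)*657447 = (21240487/537)*657447 = 4654831485563/179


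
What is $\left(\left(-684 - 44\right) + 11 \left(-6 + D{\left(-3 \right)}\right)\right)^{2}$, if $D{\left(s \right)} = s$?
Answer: $683929$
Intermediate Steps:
$\left(\left(-684 - 44\right) + 11 \left(-6 + D{\left(-3 \right)}\right)\right)^{2} = \left(\left(-684 - 44\right) + 11 \left(-6 - 3\right)\right)^{2} = \left(-728 + 11 \left(-9\right)\right)^{2} = \left(-728 - 99\right)^{2} = \left(-827\right)^{2} = 683929$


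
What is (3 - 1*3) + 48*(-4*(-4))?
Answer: 768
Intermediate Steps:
(3 - 1*3) + 48*(-4*(-4)) = (3 - 3) + 48*16 = 0 + 768 = 768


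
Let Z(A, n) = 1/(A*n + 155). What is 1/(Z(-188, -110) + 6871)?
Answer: 20835/143157286 ≈ 0.00014554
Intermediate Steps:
Z(A, n) = 1/(155 + A*n)
1/(Z(-188, -110) + 6871) = 1/(1/(155 - 188*(-110)) + 6871) = 1/(1/(155 + 20680) + 6871) = 1/(1/20835 + 6871) = 1/(143157286/20835) = 20835/143157286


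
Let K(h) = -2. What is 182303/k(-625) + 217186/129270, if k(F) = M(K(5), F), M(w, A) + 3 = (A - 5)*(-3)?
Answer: 128903972/1311465 ≈ 98.290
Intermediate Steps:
M(w, A) = 12 - 3*A (M(w, A) = -3 + (A - 5)*(-3) = -3 + (-5 + A)*(-3) = -3 + (15 - 3*A) = 12 - 3*A)
k(F) = 12 - 3*F
182303/k(-625) + 217186/129270 = 182303/(12 - 3*(-625)) + 217186/129270 = 182303/(12 + 1875) + 217186*(1/129270) = 182303/1887 + 3503/2085 = 128903972/1311465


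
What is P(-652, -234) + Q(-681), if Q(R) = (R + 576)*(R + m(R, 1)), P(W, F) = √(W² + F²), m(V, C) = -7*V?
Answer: -429030 + 2*√119965 ≈ -4.2834e+5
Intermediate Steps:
P(W, F) = √(F² + W²)
Q(R) = -6*R*(576 + R) (Q(R) = (R + 576)*(R - 7*R) = (576 + R)*(-6*R) = -6*R*(576 + R))
P(-652, -234) + Q(-681) = √((-234)² + (-652)²) + 6*(-681)*(-576 - 1*(-681)) = √(54756 + 425104) + 6*(-681)*(-576 + 681) = √479860 + 6*(-681)*105 = 2*√119965 - 429030 = -429030 + 2*√119965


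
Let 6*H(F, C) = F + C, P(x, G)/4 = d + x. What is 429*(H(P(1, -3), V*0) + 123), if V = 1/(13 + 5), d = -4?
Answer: 51909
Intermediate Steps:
V = 1/18 ≈ 0.055556
P(x, G) = -16 + 4*x (P(x, G) = 4*(-4 + x) = -16 + 4*x)
H(F, C) = C/6 + F/6 (H(F, C) = (F + C)/6 = (C + F)/6 = C/6 + F/6)
429*(H(P(1, -3), V*0) + 123) = 429*((((1/18)*0)/6 + (-16 + 4*1)/6) + 123) = 429*(((1/6)*0 + (-16 + 4)/6) + 123) = 429*((0 + (1/6)*(-12)) + 123) = 429*((0 - 2) + 123) = 429*(-2 + 123) = 429*121 = 51909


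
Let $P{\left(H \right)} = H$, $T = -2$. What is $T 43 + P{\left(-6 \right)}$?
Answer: $-92$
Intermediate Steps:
$T 43 + P{\left(-6 \right)} = \left(-2\right) 43 - 6 = -86 - 6 = -92$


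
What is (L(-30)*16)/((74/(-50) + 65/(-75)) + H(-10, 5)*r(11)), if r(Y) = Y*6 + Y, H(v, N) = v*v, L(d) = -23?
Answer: -6900/144331 ≈ -0.047807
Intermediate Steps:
H(v, N) = v**2
r(Y) = 7*Y (r(Y) = 6*Y + Y = 7*Y)
(L(-30)*16)/((74/(-50) + 65/(-75)) + H(-10, 5)*r(11)) = (-23*16)/((74/(-50) + 65/(-75)) + (-10)**2*(7*11)) = -368/((74*(-1/50) + 65*(-1/75)) + 100*77) = -368/((-37/25 - 13/15) + 7700) = -368/(-176/75 + 7700) = -368/577324/75 = -368*75/577324 = -6900/144331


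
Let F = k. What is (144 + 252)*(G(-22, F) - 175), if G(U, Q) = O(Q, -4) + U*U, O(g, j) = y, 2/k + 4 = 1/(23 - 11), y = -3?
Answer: 121176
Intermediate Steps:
k = -24/47 (k = 2/(-4 + 1/(23 - 11)) = 2/(-4 + 1/12) = 2/(-47/12) = 2*(-12/47) = -24/47 ≈ -0.51064)
F = -24/47 ≈ -0.51064
O(g, j) = -3
G(U, Q) = -3 + U**2 (G(U, Q) = -3 + U*U = -3 + U**2)
(144 + 252)*(G(-22, F) - 175) = (144 + 252)*((-3 + (-22)**2) - 175) = 396*((-3 + 484) - 175) = 396*(481 - 175) = 396*306 = 121176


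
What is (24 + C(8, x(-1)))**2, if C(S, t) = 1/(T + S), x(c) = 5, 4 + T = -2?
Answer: 2401/4 ≈ 600.25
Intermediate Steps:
T = -6 (T = -4 - 2 = -6)
C(S, t) = 1/(-6 + S)
(24 + C(8, x(-1)))**2 = (24 + 1/(-6 + 8))**2 = (24 + 1/2)**2 = (49/2)**2 = 2401/4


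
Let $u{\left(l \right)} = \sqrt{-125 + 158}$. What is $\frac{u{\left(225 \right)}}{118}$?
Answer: $\frac{\sqrt{33}}{118} \approx 0.048683$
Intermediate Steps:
$u{\left(l \right)} = \sqrt{33}$
$\frac{u{\left(225 \right)}}{118} = \frac{\sqrt{33}}{118}$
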